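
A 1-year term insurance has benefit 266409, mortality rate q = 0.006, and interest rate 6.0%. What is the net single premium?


NSP = benefit * q * v
v = 1/(1+i) = 0.943396
NSP = 266409 * 0.006 * 0.943396
= 1507.9755


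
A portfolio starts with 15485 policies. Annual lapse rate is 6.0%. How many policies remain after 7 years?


remaining = initial * (1 - lapse)^years
= 15485 * (1 - 0.06)^7
= 15485 * 0.648478
= 10041.6755


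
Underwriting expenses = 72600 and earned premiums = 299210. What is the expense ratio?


Expense ratio = expenses / premiums
= 72600 / 299210
= 0.2426


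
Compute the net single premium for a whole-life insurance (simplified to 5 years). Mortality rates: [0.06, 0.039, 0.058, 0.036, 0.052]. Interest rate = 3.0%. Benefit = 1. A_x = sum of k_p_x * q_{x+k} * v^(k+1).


v = 0.970874
Year 0: k_p_x=1.0, q=0.06, term=0.058252
Year 1: k_p_x=0.94, q=0.039, term=0.034556
Year 2: k_p_x=0.90334, q=0.058, term=0.047948
Year 3: k_p_x=0.850946, q=0.036, term=0.027218
Year 4: k_p_x=0.820312, q=0.052, term=0.036796
A_x = 0.2048


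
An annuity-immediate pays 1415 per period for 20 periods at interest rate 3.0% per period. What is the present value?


PV = PMT * (1 - (1+i)^(-n)) / i
= 1415 * (1 - (1+0.03)^(-20)) / 0.03
= 1415 * (1 - 0.553676) / 0.03
= 1415 * 14.877475
= 21051.6269


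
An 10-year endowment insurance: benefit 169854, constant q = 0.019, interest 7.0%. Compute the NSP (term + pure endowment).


Term component = 21045.2756
Pure endowment = 10_p_x * v^10 * benefit = 0.825449 * 0.508349 * 169854 = 71273.4983
NSP = 92318.774


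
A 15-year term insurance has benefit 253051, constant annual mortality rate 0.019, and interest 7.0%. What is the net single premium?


NSP = benefit * sum_{k=0}^{n-1} k_p_x * q * v^(k+1)
With constant q=0.019, v=0.934579
Sum = 0.155455
NSP = 253051 * 0.155455
= 39337.9301


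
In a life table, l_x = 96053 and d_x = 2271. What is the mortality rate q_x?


q_x = d_x / l_x
= 2271 / 96053
= 0.0236


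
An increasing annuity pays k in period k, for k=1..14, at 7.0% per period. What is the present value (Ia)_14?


(Ia)_n = sum_{k=1}^{n} k * v^k, v = 1/(1+i)
v = 0.934579
Sum computed term by term:
(Ia)_14 = 56.1173


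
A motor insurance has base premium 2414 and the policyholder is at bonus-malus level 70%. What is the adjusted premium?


adjusted = base * BM_level / 100
= 2414 * 70 / 100
= 2414 * 0.7
= 1689.8


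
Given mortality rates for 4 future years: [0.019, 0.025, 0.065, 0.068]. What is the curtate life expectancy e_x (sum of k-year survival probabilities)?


e_x = sum_{k=1}^{n} k_p_x
k_p_x values:
  1_p_x = 0.981
  2_p_x = 0.956475
  3_p_x = 0.894304
  4_p_x = 0.833491
e_x = 3.6653


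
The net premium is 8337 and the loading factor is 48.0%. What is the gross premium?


Gross = net * (1 + loading)
= 8337 * (1 + 0.48)
= 8337 * 1.48
= 12338.76


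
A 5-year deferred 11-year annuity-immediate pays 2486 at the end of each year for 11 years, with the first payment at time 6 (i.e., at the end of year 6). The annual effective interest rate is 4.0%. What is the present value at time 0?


PV at time 5 of the 11-year annuity-immediate:
a_n = 2486 * (1-(1+0.04)^(-11))/0.04 = 21778.5451
Discount back 5 years to time 0:
PV = 21778.5451 * (1+0.04)^(-5)
= 21778.5451 * 0.821927
= 17900.3766


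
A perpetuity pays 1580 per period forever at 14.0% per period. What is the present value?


PV = PMT / i
= 1580 / 0.14
= 11285.7143


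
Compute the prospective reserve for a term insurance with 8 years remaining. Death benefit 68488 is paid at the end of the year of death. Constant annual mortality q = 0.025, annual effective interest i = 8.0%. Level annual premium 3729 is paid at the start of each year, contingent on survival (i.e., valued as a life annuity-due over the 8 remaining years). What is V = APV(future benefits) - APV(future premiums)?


v = 1/(1+i) = 0.925926
APV(future benefits) per unit = sum_{k=0}^{7} k_p_x * q * v^(k+1) = 0.133045
APV(future benefits) = 68488 * 0.133045 = 9111.9768
Life annuity-due factor ä_{x:8} = sum_{k=0}^{7} k_p_x * v^k = 5.747538
APV(future premiums) = 3729 * 5.747538 = 21432.5701
V = 9111.9768 - 21432.5701
= -12320.5933


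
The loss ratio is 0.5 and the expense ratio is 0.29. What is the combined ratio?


Combined ratio = loss ratio + expense ratio
= 0.5 + 0.29
= 0.79


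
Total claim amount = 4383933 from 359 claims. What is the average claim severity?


severity = total / number
= 4383933 / 359
= 12211.5125


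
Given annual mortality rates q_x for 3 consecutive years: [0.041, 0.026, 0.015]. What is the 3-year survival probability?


p_k = 1 - q_k for each year
Survival = product of (1 - q_k)
= 0.959 * 0.974 * 0.985
= 0.9201


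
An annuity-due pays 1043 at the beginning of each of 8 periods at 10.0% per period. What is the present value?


PV_due = PMT * (1-(1+i)^(-n))/i * (1+i)
PV_immediate = 5564.328
PV_due = 5564.328 * 1.1
= 6120.7608


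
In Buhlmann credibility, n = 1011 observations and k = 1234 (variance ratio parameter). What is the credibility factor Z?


Z = n / (n + k)
= 1011 / (1011 + 1234)
= 1011 / 2245
= 0.4503


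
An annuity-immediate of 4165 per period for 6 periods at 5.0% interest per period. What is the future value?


FV = PMT * ((1+i)^n - 1) / i
= 4165 * ((1.05)^6 - 1) / 0.05
= 4165 * (1.340096 - 1) / 0.05
= 28329.9669


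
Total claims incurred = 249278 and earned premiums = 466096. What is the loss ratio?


Loss ratio = claims / premiums
= 249278 / 466096
= 0.5348


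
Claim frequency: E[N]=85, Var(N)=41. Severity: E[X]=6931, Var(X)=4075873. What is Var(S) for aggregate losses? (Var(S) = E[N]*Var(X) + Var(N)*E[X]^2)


Var(S) = E[N]*Var(X) + Var(N)*E[X]^2
= 85*4075873 + 41*6931^2
= 346449205 + 1969589201
= 2.3160e+09


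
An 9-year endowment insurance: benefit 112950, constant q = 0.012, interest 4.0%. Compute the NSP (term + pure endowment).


Term component = 9637.6913
Pure endowment = 9_p_x * v^9 * benefit = 0.897041 * 0.702587 * 112950 = 71186.6708
NSP = 80824.3622


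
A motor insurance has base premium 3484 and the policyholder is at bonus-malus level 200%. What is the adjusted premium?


adjusted = base * BM_level / 100
= 3484 * 200 / 100
= 3484 * 2.0
= 6968.0


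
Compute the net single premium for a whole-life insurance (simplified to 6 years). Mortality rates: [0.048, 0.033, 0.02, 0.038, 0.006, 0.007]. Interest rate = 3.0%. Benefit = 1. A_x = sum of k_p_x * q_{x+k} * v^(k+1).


v = 0.970874
Year 0: k_p_x=1.0, q=0.048, term=0.046602
Year 1: k_p_x=0.952, q=0.033, term=0.029613
Year 2: k_p_x=0.920584, q=0.02, term=0.016849
Year 3: k_p_x=0.902172, q=0.038, term=0.03046
Year 4: k_p_x=0.86789, q=0.006, term=0.004492
Year 5: k_p_x=0.862682, q=0.007, term=0.005057
A_x = 0.1331


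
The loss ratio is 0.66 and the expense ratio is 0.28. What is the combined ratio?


Combined ratio = loss ratio + expense ratio
= 0.66 + 0.28
= 0.94


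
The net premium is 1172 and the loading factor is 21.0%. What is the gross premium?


Gross = net * (1 + loading)
= 1172 * (1 + 0.21)
= 1172 * 1.21
= 1418.12


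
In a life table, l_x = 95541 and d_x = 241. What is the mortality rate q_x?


q_x = d_x / l_x
= 241 / 95541
= 0.0025


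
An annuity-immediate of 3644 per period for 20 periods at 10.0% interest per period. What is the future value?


FV = PMT * ((1+i)^n - 1) / i
= 3644 * ((1.1)^20 - 1) / 0.1
= 3644 * (6.7275 - 1) / 0.1
= 208710.0982


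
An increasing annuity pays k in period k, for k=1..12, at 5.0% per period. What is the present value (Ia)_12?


(Ia)_n = sum_{k=1}^{n} k * v^k, v = 1/(1+i)
v = 0.952381
Sum computed term by term:
(Ia)_12 = 52.4873


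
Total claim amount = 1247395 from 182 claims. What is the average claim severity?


severity = total / number
= 1247395 / 182
= 6853.8187


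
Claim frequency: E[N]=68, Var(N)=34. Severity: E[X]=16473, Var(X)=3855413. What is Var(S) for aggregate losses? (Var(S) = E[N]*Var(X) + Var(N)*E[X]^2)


Var(S) = E[N]*Var(X) + Var(N)*E[X]^2
= 68*3855413 + 34*16473^2
= 262168084 + 9226230786
= 9.4884e+09


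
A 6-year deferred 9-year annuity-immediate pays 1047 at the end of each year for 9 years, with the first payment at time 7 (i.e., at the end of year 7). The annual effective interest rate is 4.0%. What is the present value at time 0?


PV at time 6 of the 9-year annuity-immediate:
a_n = 1047 * (1-(1+0.04)^(-9))/0.04 = 7784.7922
Discount back 6 years to time 0:
PV = 7784.7922 * (1+0.04)^(-6)
= 7784.7922 * 0.790315
= 6152.4344


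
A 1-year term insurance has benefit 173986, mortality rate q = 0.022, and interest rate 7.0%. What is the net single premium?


NSP = benefit * q * v
v = 1/(1+i) = 0.934579
NSP = 173986 * 0.022 * 0.934579
= 3577.2822


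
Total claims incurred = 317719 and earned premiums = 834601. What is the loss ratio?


Loss ratio = claims / premiums
= 317719 / 834601
= 0.3807


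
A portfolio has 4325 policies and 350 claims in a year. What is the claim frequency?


frequency = claims / policies
= 350 / 4325
= 0.0809


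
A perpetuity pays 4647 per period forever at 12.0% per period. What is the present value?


PV = PMT / i
= 4647 / 0.12
= 38725.0


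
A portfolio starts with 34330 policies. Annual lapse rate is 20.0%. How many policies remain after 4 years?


remaining = initial * (1 - lapse)^years
= 34330 * (1 - 0.2)^4
= 34330 * 0.4096
= 14061.568


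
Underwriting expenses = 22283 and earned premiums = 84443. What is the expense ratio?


Expense ratio = expenses / premiums
= 22283 / 84443
= 0.2639


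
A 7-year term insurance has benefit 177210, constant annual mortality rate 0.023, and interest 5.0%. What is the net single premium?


NSP = benefit * sum_{k=0}^{n-1} k_p_x * q * v^(k+1)
With constant q=0.023, v=0.952381
Sum = 0.124811
NSP = 177210 * 0.124811
= 22117.7528


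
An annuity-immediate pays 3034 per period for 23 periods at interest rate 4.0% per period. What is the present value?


PV = PMT * (1 - (1+i)^(-n)) / i
= 3034 * (1 - (1+0.04)^(-23)) / 0.04
= 3034 * (1 - 0.405726) / 0.04
= 3034 * 14.856842
= 45075.6576


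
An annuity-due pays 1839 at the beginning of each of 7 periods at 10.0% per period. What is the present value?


PV_due = PMT * (1-(1+i)^(-n))/i * (1+i)
PV_immediate = 8953.0222
PV_due = 8953.0222 * 1.1
= 9848.3244


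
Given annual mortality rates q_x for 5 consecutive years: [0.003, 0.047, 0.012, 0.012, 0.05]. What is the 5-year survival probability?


p_k = 1 - q_k for each year
Survival = product of (1 - q_k)
= 0.997 * 0.953 * 0.988 * 0.988 * 0.95
= 0.8811


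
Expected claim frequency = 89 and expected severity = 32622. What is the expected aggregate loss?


E[S] = E[N] * E[X]
= 89 * 32622
= 2.9034e+06


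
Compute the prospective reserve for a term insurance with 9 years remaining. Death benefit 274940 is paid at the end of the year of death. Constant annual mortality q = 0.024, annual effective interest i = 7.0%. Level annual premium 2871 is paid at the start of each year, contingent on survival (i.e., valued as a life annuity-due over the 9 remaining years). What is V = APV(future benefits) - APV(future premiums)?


v = 1/(1+i) = 0.934579
APV(future benefits) per unit = sum_{k=0}^{8} k_p_x * q * v^(k+1) = 0.143716
APV(future benefits) = 274940 * 0.143716 = 39513.1852
Life annuity-due factor ä_{x:9} = sum_{k=0}^{8} k_p_x * v^k = 6.407323
APV(future premiums) = 2871 * 6.407323 = 18395.4256
V = 39513.1852 - 18395.4256
= 21117.7596


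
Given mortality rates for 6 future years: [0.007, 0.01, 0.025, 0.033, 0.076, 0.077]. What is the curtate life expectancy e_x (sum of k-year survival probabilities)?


e_x = sum_{k=1}^{n} k_p_x
k_p_x values:
  1_p_x = 0.993
  2_p_x = 0.98307
  3_p_x = 0.958493
  4_p_x = 0.926863
  5_p_x = 0.856421
  6_p_x = 0.790477
e_x = 5.5083


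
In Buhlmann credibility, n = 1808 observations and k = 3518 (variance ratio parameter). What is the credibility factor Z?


Z = n / (n + k)
= 1808 / (1808 + 3518)
= 1808 / 5326
= 0.3395


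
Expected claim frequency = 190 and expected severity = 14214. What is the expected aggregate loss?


E[S] = E[N] * E[X]
= 190 * 14214
= 2.7007e+06


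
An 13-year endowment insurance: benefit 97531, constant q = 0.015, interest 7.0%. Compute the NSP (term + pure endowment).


Term component = 11343.2612
Pure endowment = 13_p_x * v^13 * benefit = 0.82162 * 0.414964 * 97531 = 33252.52
NSP = 44595.7812


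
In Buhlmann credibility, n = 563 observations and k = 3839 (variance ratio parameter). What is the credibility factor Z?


Z = n / (n + k)
= 563 / (563 + 3839)
= 563 / 4402
= 0.1279


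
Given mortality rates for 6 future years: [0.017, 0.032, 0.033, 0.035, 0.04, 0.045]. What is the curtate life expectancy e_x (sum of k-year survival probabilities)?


e_x = sum_{k=1}^{n} k_p_x
k_p_x values:
  1_p_x = 0.983
  2_p_x = 0.951544
  3_p_x = 0.920143
  4_p_x = 0.887938
  5_p_x = 0.852421
  6_p_x = 0.814062
e_x = 5.4091


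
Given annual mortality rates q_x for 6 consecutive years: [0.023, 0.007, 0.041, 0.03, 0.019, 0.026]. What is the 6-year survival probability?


p_k = 1 - q_k for each year
Survival = product of (1 - q_k)
= 0.977 * 0.993 * 0.959 * 0.97 * 0.981 * 0.974
= 0.8623


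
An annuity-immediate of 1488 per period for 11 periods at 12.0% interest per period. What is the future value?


FV = PMT * ((1+i)^n - 1) / i
= 1488 * ((1.12)^11 - 1) / 0.12
= 1488 * (3.47855 - 1) / 0.12
= 30734.0199


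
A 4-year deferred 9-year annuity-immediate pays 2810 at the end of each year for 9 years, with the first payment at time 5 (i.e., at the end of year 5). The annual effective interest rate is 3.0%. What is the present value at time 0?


PV at time 4 of the 9-year annuity-immediate:
a_n = 2810 * (1-(1+0.03)^(-9))/0.03 = 21878.9661
Discount back 4 years to time 0:
PV = 21878.9661 * (1+0.03)^(-4)
= 21878.9661 * 0.888487
= 19439.178


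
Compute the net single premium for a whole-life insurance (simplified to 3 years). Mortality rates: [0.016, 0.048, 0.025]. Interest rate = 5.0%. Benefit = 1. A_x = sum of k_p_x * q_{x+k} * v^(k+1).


v = 0.952381
Year 0: k_p_x=1.0, q=0.016, term=0.015238
Year 1: k_p_x=0.984, q=0.048, term=0.042841
Year 2: k_p_x=0.936768, q=0.025, term=0.02023
A_x = 0.0783


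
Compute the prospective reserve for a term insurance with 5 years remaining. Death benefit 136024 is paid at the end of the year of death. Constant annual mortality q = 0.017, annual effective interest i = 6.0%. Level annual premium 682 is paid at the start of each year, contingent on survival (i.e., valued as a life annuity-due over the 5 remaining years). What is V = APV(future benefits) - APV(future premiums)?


v = 1/(1+i) = 0.943396
APV(future benefits) per unit = sum_{k=0}^{4} k_p_x * q * v^(k+1) = 0.069355
APV(future benefits) = 136024 * 0.069355 = 9433.8918
Life annuity-due factor ä_{x:5} = sum_{k=0}^{4} k_p_x * v^k = 4.324464
APV(future premiums) = 682 * 4.324464 = 2949.2845
V = 9433.8918 - 2949.2845
= 6484.6073


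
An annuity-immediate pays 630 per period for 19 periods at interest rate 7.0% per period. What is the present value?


PV = PMT * (1 - (1+i)^(-n)) / i
= 630 * (1 - (1+0.07)^(-19)) / 0.07
= 630 * (1 - 0.276508) / 0.07
= 630 * 10.335595
= 6511.425


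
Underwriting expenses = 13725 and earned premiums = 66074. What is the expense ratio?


Expense ratio = expenses / premiums
= 13725 / 66074
= 0.2077


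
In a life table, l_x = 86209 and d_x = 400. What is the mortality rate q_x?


q_x = d_x / l_x
= 400 / 86209
= 0.0046


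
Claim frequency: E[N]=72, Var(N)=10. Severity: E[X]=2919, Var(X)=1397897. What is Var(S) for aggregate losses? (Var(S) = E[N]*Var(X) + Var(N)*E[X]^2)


Var(S) = E[N]*Var(X) + Var(N)*E[X]^2
= 72*1397897 + 10*2919^2
= 100648584 + 85205610
= 1.8585e+08


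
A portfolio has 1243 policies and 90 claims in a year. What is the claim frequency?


frequency = claims / policies
= 90 / 1243
= 0.0724


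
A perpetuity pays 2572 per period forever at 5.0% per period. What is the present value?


PV = PMT / i
= 2572 / 0.05
= 51440.0


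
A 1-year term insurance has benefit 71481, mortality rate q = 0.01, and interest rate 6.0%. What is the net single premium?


NSP = benefit * q * v
v = 1/(1+i) = 0.943396
NSP = 71481 * 0.01 * 0.943396
= 674.3491


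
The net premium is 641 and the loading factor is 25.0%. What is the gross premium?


Gross = net * (1 + loading)
= 641 * (1 + 0.25)
= 641 * 1.25
= 801.25


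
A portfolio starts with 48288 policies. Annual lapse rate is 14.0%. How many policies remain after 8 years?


remaining = initial * (1 - lapse)^years
= 48288 * (1 - 0.14)^8
= 48288 * 0.299218
= 14448.6353


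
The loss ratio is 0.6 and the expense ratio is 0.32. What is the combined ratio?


Combined ratio = loss ratio + expense ratio
= 0.6 + 0.32
= 0.92


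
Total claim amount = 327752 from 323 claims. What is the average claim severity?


severity = total / number
= 327752 / 323
= 1014.7121


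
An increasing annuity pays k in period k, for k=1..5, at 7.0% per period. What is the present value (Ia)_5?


(Ia)_n = sum_{k=1}^{n} k * v^k, v = 1/(1+i)
v = 0.934579
Sum computed term by term:
(Ia)_5 = 11.7469


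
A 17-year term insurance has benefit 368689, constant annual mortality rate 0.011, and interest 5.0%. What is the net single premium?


NSP = benefit * sum_{k=0}^{n-1} k_p_x * q * v^(k+1)
With constant q=0.011, v=0.952381
Sum = 0.115138
NSP = 368689 * 0.115138
= 42450.0247


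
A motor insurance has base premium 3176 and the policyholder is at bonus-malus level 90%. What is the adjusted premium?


adjusted = base * BM_level / 100
= 3176 * 90 / 100
= 3176 * 0.9
= 2858.4


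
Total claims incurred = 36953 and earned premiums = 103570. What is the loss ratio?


Loss ratio = claims / premiums
= 36953 / 103570
= 0.3568


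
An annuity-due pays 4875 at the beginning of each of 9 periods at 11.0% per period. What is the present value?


PV_due = PMT * (1-(1+i)^(-n))/i * (1+i)
PV_immediate = 26993.1067
PV_due = 26993.1067 * 1.11
= 29962.3485


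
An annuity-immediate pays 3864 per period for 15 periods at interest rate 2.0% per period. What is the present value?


PV = PMT * (1 - (1+i)^(-n)) / i
= 3864 * (1 - (1+0.02)^(-15)) / 0.02
= 3864 * (1 - 0.743015) / 0.02
= 3864 * 12.849264
= 49649.5542


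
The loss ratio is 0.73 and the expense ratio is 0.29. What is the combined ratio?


Combined ratio = loss ratio + expense ratio
= 0.73 + 0.29
= 1.02


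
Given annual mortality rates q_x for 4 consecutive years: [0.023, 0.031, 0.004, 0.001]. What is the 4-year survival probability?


p_k = 1 - q_k for each year
Survival = product of (1 - q_k)
= 0.977 * 0.969 * 0.996 * 0.999
= 0.942


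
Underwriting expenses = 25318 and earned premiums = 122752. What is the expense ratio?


Expense ratio = expenses / premiums
= 25318 / 122752
= 0.2063


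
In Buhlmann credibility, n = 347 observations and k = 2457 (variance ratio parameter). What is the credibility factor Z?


Z = n / (n + k)
= 347 / (347 + 2457)
= 347 / 2804
= 0.1238


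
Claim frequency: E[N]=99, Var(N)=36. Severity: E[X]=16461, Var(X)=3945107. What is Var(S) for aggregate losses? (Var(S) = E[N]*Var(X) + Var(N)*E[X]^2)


Var(S) = E[N]*Var(X) + Var(N)*E[X]^2
= 99*3945107 + 36*16461^2
= 390565593 + 9754722756
= 1.0145e+10


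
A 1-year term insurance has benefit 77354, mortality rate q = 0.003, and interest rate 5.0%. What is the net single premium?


NSP = benefit * q * v
v = 1/(1+i) = 0.952381
NSP = 77354 * 0.003 * 0.952381
= 221.0114


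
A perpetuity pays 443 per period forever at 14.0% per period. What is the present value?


PV = PMT / i
= 443 / 0.14
= 3164.2857


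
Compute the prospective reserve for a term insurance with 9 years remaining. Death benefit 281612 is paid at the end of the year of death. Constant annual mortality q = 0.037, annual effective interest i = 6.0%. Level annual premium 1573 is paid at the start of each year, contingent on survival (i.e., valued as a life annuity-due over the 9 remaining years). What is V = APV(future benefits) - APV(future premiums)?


v = 1/(1+i) = 0.943396
APV(future benefits) per unit = sum_{k=0}^{8} k_p_x * q * v^(k+1) = 0.220633
APV(future benefits) = 281612 * 0.220633 = 62132.908
Life annuity-due factor ä_{x:9} = sum_{k=0}^{8} k_p_x * v^k = 6.320838
APV(future premiums) = 1573 * 6.320838 = 9942.6783
V = 62132.908 - 9942.6783
= 52190.2297


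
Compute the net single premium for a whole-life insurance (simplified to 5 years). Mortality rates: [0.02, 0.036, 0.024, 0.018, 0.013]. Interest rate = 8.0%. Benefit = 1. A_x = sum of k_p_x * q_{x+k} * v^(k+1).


v = 0.925926
Year 0: k_p_x=1.0, q=0.02, term=0.018519
Year 1: k_p_x=0.98, q=0.036, term=0.030247
Year 2: k_p_x=0.94472, q=0.024, term=0.017999
Year 3: k_p_x=0.922047, q=0.018, term=0.012199
Year 4: k_p_x=0.90545, q=0.013, term=0.008011
A_x = 0.087


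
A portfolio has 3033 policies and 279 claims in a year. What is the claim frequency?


frequency = claims / policies
= 279 / 3033
= 0.092


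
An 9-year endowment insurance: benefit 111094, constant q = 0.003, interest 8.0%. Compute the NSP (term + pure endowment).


Term component = 2060.3124
Pure endowment = 9_p_x * v^9 * benefit = 0.973322 * 0.500249 * 111094 = 54092.0237
NSP = 56152.3361


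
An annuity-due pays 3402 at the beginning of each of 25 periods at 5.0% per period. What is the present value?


PV_due = PMT * (1-(1+i)^(-n))/i * (1+i)
PV_immediate = 47947.5994
PV_due = 47947.5994 * 1.05
= 50344.9794


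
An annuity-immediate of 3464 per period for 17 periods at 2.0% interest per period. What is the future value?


FV = PMT * ((1+i)^n - 1) / i
= 3464 * ((1.02)^17 - 1) / 0.02
= 3464 * (1.400241 - 1) / 0.02
= 69321.8138


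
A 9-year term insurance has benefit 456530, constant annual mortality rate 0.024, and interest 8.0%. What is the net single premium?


NSP = benefit * sum_{k=0}^{n-1} k_p_x * q * v^(k+1)
With constant q=0.024, v=0.925926
Sum = 0.137998
NSP = 456530 * 0.137998
= 63000.3104


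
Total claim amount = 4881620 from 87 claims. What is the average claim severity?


severity = total / number
= 4881620 / 87
= 56110.5747


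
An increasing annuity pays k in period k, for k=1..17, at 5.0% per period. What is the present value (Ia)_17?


(Ia)_n = sum_{k=1}^{n} k * v^k, v = 1/(1+i)
v = 0.952381
Sum computed term by term:
(Ia)_17 = 88.4145


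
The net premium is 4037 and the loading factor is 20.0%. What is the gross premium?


Gross = net * (1 + loading)
= 4037 * (1 + 0.2)
= 4037 * 1.2
= 4844.4


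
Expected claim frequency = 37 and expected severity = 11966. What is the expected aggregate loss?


E[S] = E[N] * E[X]
= 37 * 11966
= 442742


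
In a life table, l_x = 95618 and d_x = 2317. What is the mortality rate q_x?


q_x = d_x / l_x
= 2317 / 95618
= 0.0242


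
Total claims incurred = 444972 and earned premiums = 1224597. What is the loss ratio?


Loss ratio = claims / premiums
= 444972 / 1224597
= 0.3634


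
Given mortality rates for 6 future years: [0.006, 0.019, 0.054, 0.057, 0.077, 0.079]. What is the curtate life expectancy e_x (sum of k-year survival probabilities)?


e_x = sum_{k=1}^{n} k_p_x
k_p_x values:
  1_p_x = 0.994
  2_p_x = 0.975114
  3_p_x = 0.922458
  4_p_x = 0.869878
  5_p_x = 0.802897
  6_p_x = 0.739468
e_x = 5.3038


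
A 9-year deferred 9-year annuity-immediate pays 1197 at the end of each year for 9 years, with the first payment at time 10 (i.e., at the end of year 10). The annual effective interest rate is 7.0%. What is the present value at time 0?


PV at time 9 of the 9-year annuity-immediate:
a_n = 1197 * (1-(1+0.07)^(-9))/0.07 = 7798.733
Discount back 9 years to time 0:
PV = 7798.733 * (1+0.07)^(-9)
= 7798.733 * 0.543934
= 4241.994


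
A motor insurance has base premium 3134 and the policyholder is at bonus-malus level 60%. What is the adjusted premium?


adjusted = base * BM_level / 100
= 3134 * 60 / 100
= 3134 * 0.6
= 1880.4


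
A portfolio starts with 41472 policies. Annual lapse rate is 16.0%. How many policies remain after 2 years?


remaining = initial * (1 - lapse)^years
= 41472 * (1 - 0.16)^2
= 41472 * 0.7056
= 29262.6432


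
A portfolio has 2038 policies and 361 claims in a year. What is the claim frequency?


frequency = claims / policies
= 361 / 2038
= 0.1771


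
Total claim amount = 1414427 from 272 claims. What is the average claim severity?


severity = total / number
= 1414427 / 272
= 5200.0993


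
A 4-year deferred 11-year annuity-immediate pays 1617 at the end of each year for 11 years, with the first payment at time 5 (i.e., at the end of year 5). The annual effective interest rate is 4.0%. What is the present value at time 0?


PV at time 4 of the 11-year annuity-immediate:
a_n = 1617 * (1-(1+0.04)^(-11))/0.04 = 14165.6908
Discount back 4 years to time 0:
PV = 14165.6908 * (1+0.04)^(-4)
= 14165.6908 * 0.854804
= 12108.8919


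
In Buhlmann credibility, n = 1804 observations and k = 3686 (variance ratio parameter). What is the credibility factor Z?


Z = n / (n + k)
= 1804 / (1804 + 3686)
= 1804 / 5490
= 0.3286


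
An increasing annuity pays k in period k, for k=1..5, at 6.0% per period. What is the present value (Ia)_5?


(Ia)_n = sum_{k=1}^{n} k * v^k, v = 1/(1+i)
v = 0.943396
Sum computed term by term:
(Ia)_5 = 12.1469


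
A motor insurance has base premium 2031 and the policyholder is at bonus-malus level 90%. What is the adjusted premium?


adjusted = base * BM_level / 100
= 2031 * 90 / 100
= 2031 * 0.9
= 1827.9


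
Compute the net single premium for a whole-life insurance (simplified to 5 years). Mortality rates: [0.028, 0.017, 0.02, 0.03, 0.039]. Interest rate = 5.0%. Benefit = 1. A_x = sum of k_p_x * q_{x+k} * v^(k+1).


v = 0.952381
Year 0: k_p_x=1.0, q=0.028, term=0.026667
Year 1: k_p_x=0.972, q=0.017, term=0.014988
Year 2: k_p_x=0.955476, q=0.02, term=0.016508
Year 3: k_p_x=0.936366, q=0.03, term=0.023111
Year 4: k_p_x=0.908275, q=0.039, term=0.027755
A_x = 0.109


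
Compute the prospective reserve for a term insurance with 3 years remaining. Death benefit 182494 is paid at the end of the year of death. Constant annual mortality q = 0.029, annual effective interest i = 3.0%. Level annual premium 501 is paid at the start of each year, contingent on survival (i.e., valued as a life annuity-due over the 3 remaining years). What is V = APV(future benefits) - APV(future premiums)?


v = 1/(1+i) = 0.970874
APV(future benefits) per unit = sum_{k=0}^{2} k_p_x * q * v^(k+1) = 0.07972
APV(future benefits) = 182494 * 0.07972 = 14548.4321
Life annuity-due factor ä_{x:3} = sum_{k=0}^{2} k_p_x * v^k = 2.831437
APV(future premiums) = 501 * 2.831437 = 1418.5497
V = 14548.4321 - 1418.5497
= 13129.8824


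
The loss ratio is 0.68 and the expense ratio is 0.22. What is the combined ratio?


Combined ratio = loss ratio + expense ratio
= 0.68 + 0.22
= 0.9


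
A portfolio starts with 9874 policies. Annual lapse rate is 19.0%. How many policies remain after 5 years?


remaining = initial * (1 - lapse)^years
= 9874 * (1 - 0.19)^5
= 9874 * 0.348678
= 3442.8509


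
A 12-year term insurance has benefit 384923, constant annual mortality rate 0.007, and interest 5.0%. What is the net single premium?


NSP = benefit * sum_{k=0}^{n-1} k_p_x * q * v^(k+1)
With constant q=0.007, v=0.952381
Sum = 0.059952
NSP = 384923 * 0.059952
= 23076.7574


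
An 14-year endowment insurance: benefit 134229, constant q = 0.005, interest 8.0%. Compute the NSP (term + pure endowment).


Term component = 5389.7836
Pure endowment = 14_p_x * v^14 * benefit = 0.93223 * 0.340461 * 134229 = 42602.6789
NSP = 47992.4624


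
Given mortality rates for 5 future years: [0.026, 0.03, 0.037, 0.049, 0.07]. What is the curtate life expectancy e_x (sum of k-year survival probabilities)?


e_x = sum_{k=1}^{n} k_p_x
k_p_x values:
  1_p_x = 0.974
  2_p_x = 0.94478
  3_p_x = 0.909823
  4_p_x = 0.865242
  5_p_x = 0.804675
e_x = 4.4985


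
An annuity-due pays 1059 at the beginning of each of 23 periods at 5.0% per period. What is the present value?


PV_due = PMT * (1-(1+i)^(-n))/i * (1+i)
PV_immediate = 14284.3997
PV_due = 14284.3997 * 1.05
= 14998.6197


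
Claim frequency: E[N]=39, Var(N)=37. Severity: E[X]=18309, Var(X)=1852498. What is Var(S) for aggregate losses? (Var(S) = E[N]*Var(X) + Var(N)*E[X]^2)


Var(S) = E[N]*Var(X) + Var(N)*E[X]^2
= 39*1852498 + 37*18309^2
= 72247422 + 12403120797
= 1.2475e+10


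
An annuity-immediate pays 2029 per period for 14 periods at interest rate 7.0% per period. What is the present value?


PV = PMT * (1 - (1+i)^(-n)) / i
= 2029 * (1 - (1+0.07)^(-14)) / 0.07
= 2029 * (1 - 0.387817) / 0.07
= 2029 * 8.745468
= 17744.5545


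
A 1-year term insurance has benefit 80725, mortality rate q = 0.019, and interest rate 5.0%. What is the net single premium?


NSP = benefit * q * v
v = 1/(1+i) = 0.952381
NSP = 80725 * 0.019 * 0.952381
= 1460.7381


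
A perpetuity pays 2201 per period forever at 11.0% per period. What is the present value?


PV = PMT / i
= 2201 / 0.11
= 20009.0909


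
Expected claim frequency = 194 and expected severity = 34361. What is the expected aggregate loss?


E[S] = E[N] * E[X]
= 194 * 34361
= 6.6660e+06


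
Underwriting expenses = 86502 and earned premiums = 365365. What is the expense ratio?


Expense ratio = expenses / premiums
= 86502 / 365365
= 0.2368


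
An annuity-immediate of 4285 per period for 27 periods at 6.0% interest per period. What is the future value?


FV = PMT * ((1+i)^n - 1) / i
= 4285 * ((1.06)^27 - 1) / 0.06
= 4285 * (4.822346 - 1) / 0.06
= 272979.2059


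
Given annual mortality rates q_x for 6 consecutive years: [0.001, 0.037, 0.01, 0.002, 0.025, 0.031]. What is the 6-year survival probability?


p_k = 1 - q_k for each year
Survival = product of (1 - q_k)
= 0.999 * 0.963 * 0.99 * 0.998 * 0.975 * 0.969
= 0.898


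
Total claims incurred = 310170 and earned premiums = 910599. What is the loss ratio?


Loss ratio = claims / premiums
= 310170 / 910599
= 0.3406


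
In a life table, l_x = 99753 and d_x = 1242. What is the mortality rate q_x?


q_x = d_x / l_x
= 1242 / 99753
= 0.0125


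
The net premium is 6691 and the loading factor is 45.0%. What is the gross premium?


Gross = net * (1 + loading)
= 6691 * (1 + 0.45)
= 6691 * 1.45
= 9701.95


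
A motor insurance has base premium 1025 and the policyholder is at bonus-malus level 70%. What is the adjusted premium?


adjusted = base * BM_level / 100
= 1025 * 70 / 100
= 1025 * 0.7
= 717.5


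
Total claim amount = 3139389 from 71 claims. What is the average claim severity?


severity = total / number
= 3139389 / 71
= 44216.7465


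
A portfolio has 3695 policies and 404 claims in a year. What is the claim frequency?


frequency = claims / policies
= 404 / 3695
= 0.1093


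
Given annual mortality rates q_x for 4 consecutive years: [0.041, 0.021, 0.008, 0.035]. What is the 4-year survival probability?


p_k = 1 - q_k for each year
Survival = product of (1 - q_k)
= 0.959 * 0.979 * 0.992 * 0.965
= 0.8988


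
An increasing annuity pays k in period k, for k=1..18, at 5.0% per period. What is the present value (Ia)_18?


(Ia)_n = sum_{k=1}^{n} k * v^k, v = 1/(1+i)
v = 0.952381
Sum computed term by term:
(Ia)_18 = 95.8939


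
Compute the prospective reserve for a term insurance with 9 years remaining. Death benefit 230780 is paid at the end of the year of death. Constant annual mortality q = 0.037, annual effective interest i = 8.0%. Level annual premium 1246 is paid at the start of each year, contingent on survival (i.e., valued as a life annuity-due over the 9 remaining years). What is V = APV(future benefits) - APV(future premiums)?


v = 1/(1+i) = 0.925926
APV(future benefits) per unit = sum_{k=0}^{8} k_p_x * q * v^(k+1) = 0.203561
APV(future benefits) = 230780 * 0.203561 = 46977.9095
Life annuity-due factor ä_{x:9} = sum_{k=0}^{8} k_p_x * v^k = 5.941793
APV(future premiums) = 1246 * 5.941793 = 7403.4746
V = 46977.9095 - 7403.4746
= 39574.4349


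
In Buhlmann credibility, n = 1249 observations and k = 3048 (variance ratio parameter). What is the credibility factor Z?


Z = n / (n + k)
= 1249 / (1249 + 3048)
= 1249 / 4297
= 0.2907


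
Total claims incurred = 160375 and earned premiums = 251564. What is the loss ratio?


Loss ratio = claims / premiums
= 160375 / 251564
= 0.6375


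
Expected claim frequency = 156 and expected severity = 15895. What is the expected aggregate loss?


E[S] = E[N] * E[X]
= 156 * 15895
= 2.4796e+06


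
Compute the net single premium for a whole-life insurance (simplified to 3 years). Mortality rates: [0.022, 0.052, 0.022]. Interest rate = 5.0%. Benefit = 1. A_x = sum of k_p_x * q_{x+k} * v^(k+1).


v = 0.952381
Year 0: k_p_x=1.0, q=0.022, term=0.020952
Year 1: k_p_x=0.978, q=0.052, term=0.046128
Year 2: k_p_x=0.927144, q=0.022, term=0.01762
A_x = 0.0847


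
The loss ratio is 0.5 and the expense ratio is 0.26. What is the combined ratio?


Combined ratio = loss ratio + expense ratio
= 0.5 + 0.26
= 0.76


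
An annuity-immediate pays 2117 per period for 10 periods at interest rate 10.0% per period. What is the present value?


PV = PMT * (1 - (1+i)^(-n)) / i
= 2117 * (1 - (1+0.1)^(-10)) / 0.1
= 2117 * (1 - 0.385543) / 0.1
= 2117 * 6.144567
= 13008.0486


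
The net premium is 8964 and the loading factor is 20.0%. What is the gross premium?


Gross = net * (1 + loading)
= 8964 * (1 + 0.2)
= 8964 * 1.2
= 10756.8


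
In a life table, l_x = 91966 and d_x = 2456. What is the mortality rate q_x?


q_x = d_x / l_x
= 2456 / 91966
= 0.0267


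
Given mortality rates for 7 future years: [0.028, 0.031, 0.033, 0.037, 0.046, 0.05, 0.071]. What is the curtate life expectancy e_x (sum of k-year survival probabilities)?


e_x = sum_{k=1}^{n} k_p_x
k_p_x values:
  1_p_x = 0.972
  2_p_x = 0.941868
  3_p_x = 0.910786
  4_p_x = 0.877087
  5_p_x = 0.836741
  6_p_x = 0.794904
  7_p_x = 0.738466
e_x = 6.0719


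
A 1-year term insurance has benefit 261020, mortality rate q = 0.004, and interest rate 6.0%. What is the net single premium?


NSP = benefit * q * v
v = 1/(1+i) = 0.943396
NSP = 261020 * 0.004 * 0.943396
= 984.9811


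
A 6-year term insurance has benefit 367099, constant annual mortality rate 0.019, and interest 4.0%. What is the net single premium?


NSP = benefit * sum_{k=0}^{n-1} k_p_x * q * v^(k+1)
With constant q=0.019, v=0.961538
Sum = 0.095196
NSP = 367099 * 0.095196
= 34946.3597


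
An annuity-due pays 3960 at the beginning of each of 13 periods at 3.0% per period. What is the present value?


PV_due = PMT * (1-(1+i)^(-n))/i * (1+i)
PV_immediate = 42114.4231
PV_due = 42114.4231 * 1.03
= 43377.8558


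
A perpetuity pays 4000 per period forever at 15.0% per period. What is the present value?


PV = PMT / i
= 4000 / 0.15
= 26666.6667


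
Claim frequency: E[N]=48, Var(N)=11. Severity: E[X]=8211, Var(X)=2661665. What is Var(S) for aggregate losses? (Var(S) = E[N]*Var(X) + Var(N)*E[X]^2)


Var(S) = E[N]*Var(X) + Var(N)*E[X]^2
= 48*2661665 + 11*8211^2
= 127759920 + 741625731
= 8.6939e+08


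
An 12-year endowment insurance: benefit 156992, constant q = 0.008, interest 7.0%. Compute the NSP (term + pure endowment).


Term component = 9609.3081
Pure endowment = 12_p_x * v^12 * benefit = 0.908113 * 0.444012 * 156992 = 63301.2456
NSP = 72910.5537


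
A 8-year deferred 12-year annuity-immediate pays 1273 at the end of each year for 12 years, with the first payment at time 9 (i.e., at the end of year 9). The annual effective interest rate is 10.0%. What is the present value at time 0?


PV at time 8 of the 12-year annuity-immediate:
a_n = 1273 * (1-(1+0.1)^(-12))/0.1 = 8673.8297
Discount back 8 years to time 0:
PV = 8673.8297 * (1+0.1)^(-8)
= 8673.8297 * 0.466507
= 4046.4056


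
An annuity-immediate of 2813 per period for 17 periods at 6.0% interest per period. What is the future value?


FV = PMT * ((1+i)^n - 1) / i
= 2813 * ((1.06)^17 - 1) / 0.06
= 2813 * (2.692773 - 1) / 0.06
= 79362.8308


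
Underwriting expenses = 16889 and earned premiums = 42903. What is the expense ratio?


Expense ratio = expenses / premiums
= 16889 / 42903
= 0.3937


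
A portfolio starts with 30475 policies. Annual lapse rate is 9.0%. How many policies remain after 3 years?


remaining = initial * (1 - lapse)^years
= 30475 * (1 - 0.09)^3
= 30475 * 0.753571
= 22965.0762


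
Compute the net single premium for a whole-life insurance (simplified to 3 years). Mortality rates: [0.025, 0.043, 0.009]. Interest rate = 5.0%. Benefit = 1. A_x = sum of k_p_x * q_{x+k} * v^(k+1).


v = 0.952381
Year 0: k_p_x=1.0, q=0.025, term=0.02381
Year 1: k_p_x=0.975, q=0.043, term=0.038027
Year 2: k_p_x=0.933075, q=0.009, term=0.007254
A_x = 0.0691


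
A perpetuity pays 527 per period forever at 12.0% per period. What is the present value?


PV = PMT / i
= 527 / 0.12
= 4391.6667


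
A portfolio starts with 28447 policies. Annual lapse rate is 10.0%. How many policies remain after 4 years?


remaining = initial * (1 - lapse)^years
= 28447 * (1 - 0.1)^4
= 28447 * 0.6561
= 18664.0767


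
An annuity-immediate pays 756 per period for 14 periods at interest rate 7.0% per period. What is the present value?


PV = PMT * (1 - (1+i)^(-n)) / i
= 756 * (1 - (1+0.07)^(-14)) / 0.07
= 756 * (1 - 0.387817) / 0.07
= 756 * 8.745468
= 6611.5738


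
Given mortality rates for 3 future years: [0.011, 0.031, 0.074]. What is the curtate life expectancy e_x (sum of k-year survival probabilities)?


e_x = sum_{k=1}^{n} k_p_x
k_p_x values:
  1_p_x = 0.989
  2_p_x = 0.958341
  3_p_x = 0.887424
e_x = 2.8348


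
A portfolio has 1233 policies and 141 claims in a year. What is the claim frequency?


frequency = claims / policies
= 141 / 1233
= 0.1144


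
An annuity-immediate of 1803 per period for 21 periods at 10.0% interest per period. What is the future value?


FV = PMT * ((1+i)^n - 1) / i
= 1803 * ((1.1)^21 - 1) / 0.1
= 1803 * (7.40025 - 1) / 0.1
= 115396.5065


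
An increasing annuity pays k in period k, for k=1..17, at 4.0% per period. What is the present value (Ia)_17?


(Ia)_n = sum_{k=1}^{n} k * v^k, v = 1/(1+i)
v = 0.961538
Sum computed term by term:
(Ia)_17 = 98.1238


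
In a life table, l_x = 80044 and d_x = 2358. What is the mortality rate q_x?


q_x = d_x / l_x
= 2358 / 80044
= 0.0295


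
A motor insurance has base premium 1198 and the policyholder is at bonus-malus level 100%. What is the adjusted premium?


adjusted = base * BM_level / 100
= 1198 * 100 / 100
= 1198 * 1.0
= 1198.0


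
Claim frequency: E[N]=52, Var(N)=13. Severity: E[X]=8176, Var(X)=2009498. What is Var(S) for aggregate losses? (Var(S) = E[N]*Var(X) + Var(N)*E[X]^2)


Var(S) = E[N]*Var(X) + Var(N)*E[X]^2
= 52*2009498 + 13*8176^2
= 104493896 + 869010688
= 9.7350e+08


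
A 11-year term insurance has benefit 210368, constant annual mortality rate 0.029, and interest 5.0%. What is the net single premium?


NSP = benefit * sum_{k=0}^{n-1} k_p_x * q * v^(k+1)
With constant q=0.029, v=0.952381
Sum = 0.211814
NSP = 210368 * 0.211814
= 44558.9097


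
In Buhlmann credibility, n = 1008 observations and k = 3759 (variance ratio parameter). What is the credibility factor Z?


Z = n / (n + k)
= 1008 / (1008 + 3759)
= 1008 / 4767
= 0.2115


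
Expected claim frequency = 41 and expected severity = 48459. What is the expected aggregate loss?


E[S] = E[N] * E[X]
= 41 * 48459
= 1.9868e+06
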